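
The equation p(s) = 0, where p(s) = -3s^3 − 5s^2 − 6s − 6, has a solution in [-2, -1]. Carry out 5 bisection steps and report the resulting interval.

p(-1.5) = 1.875 > 0, so the root lies in [-1.5, -1]
p(-1.25) = -0.453125 < 0, so the root lies in [-1.5, -1.25]
p(-1.375) = 0.595703 > 0, so the root lies in [-1.375, -1.25]
p(-1.3125) = 0.0447 > 0, so the root lies in [-1.3125, -1.25]
p(-1.28125) = -0.2106 < 0, so the root lies in [-1.3125, -1.28125]

[-1.3125, -1.28125]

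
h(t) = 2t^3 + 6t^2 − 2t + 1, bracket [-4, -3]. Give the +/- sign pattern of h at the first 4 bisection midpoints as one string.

midpoint -3.5: h = -4.25 < 0 → [-3.5, -3]
midpoint -3.25: h = 2.21875 > 0 → [-3.5, -3.25]
midpoint -3.375: h = -0.792969 < 0 → [-3.375, -3.25]
midpoint -3.3125: h = 0.7671 > 0 → [-3.375, -3.3125]

-+-+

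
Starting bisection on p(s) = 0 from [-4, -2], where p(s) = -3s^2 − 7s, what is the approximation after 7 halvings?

m = -3, p(m) = -6 (−); new bracket [-3, -2]
m = -2.5, p(m) = -1.25 (−); new bracket [-2.5, -2]
m = -2.25, p(m) = 0.5625 (+); new bracket [-2.5, -2.25]
m = -2.375, p(m) = -0.2969 (−); new bracket [-2.375, -2.25]
m = -2.3125, p(m) = 0.1445 (+); new bracket [-2.375, -2.3125]
m = -2.34375, p(m) = -0.0732 (−); new bracket [-2.34375, -2.3125]
m = -2.328125, p(m) = 0.0364 (+); new bracket [-2.34375, -2.328125]

-2.328125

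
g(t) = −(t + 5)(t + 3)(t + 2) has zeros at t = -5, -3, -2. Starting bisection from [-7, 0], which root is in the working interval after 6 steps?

-5

midpoint -3.5: g = -1.125 < 0 → [-7, -3.5]
midpoint -5.25: g = 1.828125 > 0 → [-5.25, -3.5]
midpoint -4.375: g = -2.041016 < 0 → [-5.25, -4.375]
midpoint -4.8125: g = -0.9558 < 0 → [-5.25, -4.8125]
midpoint -5.03125: g = 0.1924 > 0 → [-5.03125, -4.8125]
midpoint -4.921875: g = -0.4387 < 0 → [-5.03125, -4.921875]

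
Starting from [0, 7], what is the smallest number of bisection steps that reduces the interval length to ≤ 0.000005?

Width after n steps is 7/2^n. Need 2^n ≥ 7/0.000005 = 1400000.
2^20 = 1048576 < 1400000 ≤ 2^21 = 2097152, so n = 21.

21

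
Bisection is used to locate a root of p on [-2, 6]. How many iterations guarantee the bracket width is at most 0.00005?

18

Width after n steps is 8/2^n. Need 2^n ≥ 8/0.00005 = 160000.
2^17 = 131072 < 160000 ≤ 2^18 = 262144, so n = 18.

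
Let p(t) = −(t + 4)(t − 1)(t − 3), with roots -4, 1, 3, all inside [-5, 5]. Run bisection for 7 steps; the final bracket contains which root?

p(0) = -12 < 0, so the root lies in [-5, 0]
p(-2.5) = -28.875 < 0, so the root lies in [-5, -2.5]
p(-3.75) = -8.015625 < 0, so the root lies in [-5, -3.75]
p(-4.375) = 14.8652 > 0, so the root lies in [-4.375, -3.75]
p(-4.0625) = 2.2346 > 0, so the root lies in [-4.0625, -3.75]
p(-3.90625) = -3.1766 < 0, so the root lies in [-4.0625, -3.90625]
p(-3.984375) = -0.5439 < 0, so the root lies in [-4.0625, -3.984375]

-4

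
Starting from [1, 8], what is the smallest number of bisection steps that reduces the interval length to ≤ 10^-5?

Width after n steps is 7/2^n. Need 2^n ≥ 7/10^-5 = 700000.
2^19 = 524288 < 700000 ≤ 2^20 = 1048576, so n = 20.

20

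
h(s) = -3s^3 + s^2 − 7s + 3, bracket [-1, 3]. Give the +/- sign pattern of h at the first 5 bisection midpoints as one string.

m = 1, h(m) = -6 (−); new bracket [-1, 1]
m = 0, h(m) = 3 (+); new bracket [0, 1]
m = 0.5, h(m) = -0.625 (−); new bracket [0, 0.5]
m = 0.25, h(m) = 1.2656 (+); new bracket [0.25, 0.5]
m = 0.375, h(m) = 0.3574 (+); new bracket [0.375, 0.5]

-+-++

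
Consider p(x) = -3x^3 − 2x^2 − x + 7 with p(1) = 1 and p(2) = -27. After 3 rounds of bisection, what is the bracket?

p(1.5) = -9.125 < 0, so the root lies in [1, 1.5]
p(1.25) = -3.234375 < 0, so the root lies in [1, 1.25]
p(1.125) = -0.927734 < 0, so the root lies in [1, 1.125]

[1, 1.125]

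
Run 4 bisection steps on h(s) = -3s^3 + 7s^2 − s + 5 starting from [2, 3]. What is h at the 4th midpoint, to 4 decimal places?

s = 2.5 gives h = -0.625, negative; keep [2, 2.5]
s = 2.25 gives h = 4.015625, positive; keep [2.25, 2.5]
s = 2.375 gives h = 1.919922, positive; keep [2.375, 2.5]
s = 2.4375 gives h = 0.7058, positive; keep [2.4375, 2.5]

0.7058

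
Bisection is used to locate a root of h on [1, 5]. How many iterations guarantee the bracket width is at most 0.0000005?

Width after n steps is 4/2^n. Need 2^n ≥ 4/0.0000005 = 8000000.
2^22 = 4194304 < 8000000 ≤ 2^23 = 8388608, so n = 23.

23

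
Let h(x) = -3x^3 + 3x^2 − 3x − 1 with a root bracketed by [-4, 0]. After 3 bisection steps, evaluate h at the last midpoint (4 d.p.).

x = -2 gives h = 41, positive; keep [-2, 0]
x = -1 gives h = 8, positive; keep [-1, 0]
x = -0.5 gives h = 1.625, positive; keep [-0.5, 0]

1.6250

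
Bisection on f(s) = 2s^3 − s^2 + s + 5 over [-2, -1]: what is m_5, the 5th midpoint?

-1.09375

s = -1.5 gives f = -5.5, negative; keep [-1.5, -1]
s = -1.25 gives f = -1.71875, negative; keep [-1.25, -1]
s = -1.125 gives f = -0.238281, negative; keep [-1.125, -1]
s = -1.0625 gives f = 0.4097, positive; keep [-1.125, -1.0625]
s = -1.09375 gives f = 0.0931, positive; keep [-1.125, -1.09375]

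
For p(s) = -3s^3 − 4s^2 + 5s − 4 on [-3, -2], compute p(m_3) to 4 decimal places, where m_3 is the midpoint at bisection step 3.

1.7520

m = -2.5, p(m) = 5.375 (+); new bracket [-2.5, -2]
m = -2.25, p(m) = -1.328125 (−); new bracket [-2.5, -2.25]
m = -2.375, p(m) = 1.751953 (+); new bracket [-2.375, -2.25]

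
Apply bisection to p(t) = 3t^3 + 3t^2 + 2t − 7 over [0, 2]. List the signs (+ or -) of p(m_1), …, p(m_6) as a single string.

+----+

midpoint 1: p = 1 > 0 → [0, 1]
midpoint 0.5: p = -4.875 < 0 → [0.5, 1]
midpoint 0.75: p = -2.546875 < 0 → [0.75, 1]
midpoint 0.875: p = -0.9434 < 0 → [0.875, 1]
midpoint 0.9375: p = -0.0164 < 0 → [0.9375, 1]
midpoint 0.96875: p = 0.4804 > 0 → [0.9375, 0.96875]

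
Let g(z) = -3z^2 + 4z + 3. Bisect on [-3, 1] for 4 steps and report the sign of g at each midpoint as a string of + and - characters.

midpoint -1: g = -4 < 0 → [-1, 1]
midpoint 0: g = 3 > 0 → [-1, 0]
midpoint -0.5: g = 0.25 > 0 → [-1, -0.5]
midpoint -0.75: g = -1.6875 < 0 → [-0.75, -0.5]

-++-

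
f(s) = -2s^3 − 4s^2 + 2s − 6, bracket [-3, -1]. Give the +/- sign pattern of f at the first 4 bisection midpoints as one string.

---+

s = -2 gives f = -10, negative; keep [-3, -2]
s = -2.5 gives f = -4.75, negative; keep [-3, -2.5]
s = -2.75 gives f = -0.15625, negative; keep [-3, -2.75]
s = -2.875 gives f = 2.7148, positive; keep [-2.875, -2.75]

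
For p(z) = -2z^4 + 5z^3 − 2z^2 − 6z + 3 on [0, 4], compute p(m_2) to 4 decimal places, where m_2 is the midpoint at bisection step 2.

-2.0000

p(2) = -9 < 0, so the root lies in [0, 2]
p(1) = -2 < 0, so the root lies in [0, 1]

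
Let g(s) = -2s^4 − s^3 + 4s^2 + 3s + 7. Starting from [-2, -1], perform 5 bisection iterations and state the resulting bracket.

g(-1.5) = 4.75 > 0, so the root lies in [-2, -1.5]
g(-1.75) = 0.601562 > 0, so the root lies in [-2, -1.75]
g(-1.875) = -2.689941 < 0, so the root lies in [-1.875, -1.75]
g(-1.8125) = -0.927 < 0, so the root lies in [-1.8125, -1.75]
g(-1.78125) = -0.1347 < 0, so the root lies in [-1.78125, -1.75]

[-1.78125, -1.75]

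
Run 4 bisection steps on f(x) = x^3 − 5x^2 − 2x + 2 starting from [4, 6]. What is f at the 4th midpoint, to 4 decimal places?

midpoint 5: f = -8 < 0 → [5, 6]
midpoint 5.5: f = 6.125 > 0 → [5, 5.5]
midpoint 5.25: f = -1.609375 < 0 → [5.25, 5.5]
midpoint 5.375: f = 2.084 > 0 → [5.25, 5.375]

2.0840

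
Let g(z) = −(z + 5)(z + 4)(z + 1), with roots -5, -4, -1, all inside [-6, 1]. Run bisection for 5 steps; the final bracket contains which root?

z = -2.5 gives g = 5.625, positive; keep [-2.5, 1]
z = -0.75 gives g = -3.453125, negative; keep [-2.5, -0.75]
z = -1.625 gives g = 5.009766, positive; keep [-1.625, -0.75]
z = -1.1875 gives g = 2.0105, positive; keep [-1.1875, -0.75]
z = -0.96875 gives g = -0.3819, negative; keep [-1.1875, -0.96875]

-1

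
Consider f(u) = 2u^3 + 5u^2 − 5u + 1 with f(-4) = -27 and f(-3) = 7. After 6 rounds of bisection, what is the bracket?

[-3.3125, -3.296875]

f(-3.5) = -6 < 0, so the root lies in [-3.5, -3]
f(-3.25) = 1.40625 > 0, so the root lies in [-3.5, -3.25]
f(-3.375) = -2.058594 < 0, so the root lies in [-3.375, -3.25]
f(-3.3125) = -0.2681 < 0, so the root lies in [-3.3125, -3.25]
f(-3.28125) = 0.5834 > 0, so the root lies in [-3.3125, -3.28125]
f(-3.296875) = 0.1613 > 0, so the root lies in [-3.3125, -3.296875]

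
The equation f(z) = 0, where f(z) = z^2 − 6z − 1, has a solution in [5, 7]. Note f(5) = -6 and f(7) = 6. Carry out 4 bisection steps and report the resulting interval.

f(6) = -1 < 0, so the root lies in [6, 7]
f(6.5) = 2.25 > 0, so the root lies in [6, 6.5]
f(6.25) = 0.5625 > 0, so the root lies in [6, 6.25]
f(6.125) = -0.2344 < 0, so the root lies in [6.125, 6.25]

[6.125, 6.25]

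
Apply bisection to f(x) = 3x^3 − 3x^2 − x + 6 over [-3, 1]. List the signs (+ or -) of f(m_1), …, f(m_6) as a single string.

f(-1) = 1 > 0, so the root lies in [-3, -1]
f(-2) = -28 < 0, so the root lies in [-2, -1]
f(-1.5) = -9.375 < 0, so the root lies in [-1.5, -1]
f(-1.25) = -3.2969 < 0, so the root lies in [-1.25, -1]
f(-1.125) = -0.9434 < 0, so the root lies in [-1.125, -1]
f(-1.0625) = 0.0774 > 0, so the root lies in [-1.125, -1.0625]

+----+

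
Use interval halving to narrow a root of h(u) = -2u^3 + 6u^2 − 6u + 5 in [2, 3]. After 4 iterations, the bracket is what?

m = 2.5, h(m) = -3.75 (−); new bracket [2, 2.5]
m = 2.25, h(m) = -0.90625 (−); new bracket [2, 2.25]
m = 2.125, h(m) = 0.152344 (+); new bracket [2.125, 2.25]
m = 2.1875, h(m) = -0.3491 (−); new bracket [2.125, 2.1875]

[2.125, 2.1875]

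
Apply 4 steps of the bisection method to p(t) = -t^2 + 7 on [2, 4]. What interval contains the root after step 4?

midpoint 3: p = -2 < 0 → [2, 3]
midpoint 2.5: p = 0.75 > 0 → [2.5, 3]
midpoint 2.75: p = -0.5625 < 0 → [2.5, 2.75]
midpoint 2.625: p = 0.1094 > 0 → [2.625, 2.75]

[2.625, 2.75]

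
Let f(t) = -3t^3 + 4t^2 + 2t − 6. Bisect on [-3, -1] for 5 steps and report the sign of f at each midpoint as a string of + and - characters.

f(-2) = 30 > 0, so the root lies in [-2, -1]
f(-1.5) = 10.125 > 0, so the root lies in [-1.5, -1]
f(-1.25) = 3.609375 > 0, so the root lies in [-1.25, -1]
f(-1.125) = 1.084 > 0, so the root lies in [-1.125, -1]
f(-1.0625) = -0.011 < 0, so the root lies in [-1.125, -1.0625]

++++-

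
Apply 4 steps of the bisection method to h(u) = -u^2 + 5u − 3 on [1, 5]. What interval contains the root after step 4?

midpoint 3: h = 3 > 0 → [3, 5]
midpoint 4: h = 1 > 0 → [4, 5]
midpoint 4.5: h = -0.75 < 0 → [4, 4.5]
midpoint 4.25: h = 0.1875 > 0 → [4.25, 4.5]

[4.25, 4.5]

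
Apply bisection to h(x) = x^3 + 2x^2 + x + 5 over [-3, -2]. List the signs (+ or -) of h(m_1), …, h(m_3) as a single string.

h(-2.5) = -0.625 < 0, so the root lies in [-2.5, -2]
h(-2.25) = 1.484375 > 0, so the root lies in [-2.5, -2.25]
h(-2.375) = 0.509766 > 0, so the root lies in [-2.5, -2.375]

-++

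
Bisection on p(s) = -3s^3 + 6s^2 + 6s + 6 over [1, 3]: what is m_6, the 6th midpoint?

midpoint 2: p = 18 > 0 → [2, 3]
midpoint 2.5: p = 11.625 > 0 → [2.5, 3]
midpoint 2.75: p = 5.484375 > 0 → [2.75, 3]
midpoint 2.875: p = 1.5527 > 0 → [2.875, 3]
midpoint 2.9375: p = -0.6438 < 0 → [2.875, 2.9375]
midpoint 2.90625: p = 0.4742 > 0 → [2.90625, 2.9375]

2.90625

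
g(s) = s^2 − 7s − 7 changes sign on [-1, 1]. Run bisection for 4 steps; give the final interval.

m = 0, g(m) = -7 (−); new bracket [-1, 0]
m = -0.5, g(m) = -3.25 (−); new bracket [-1, -0.5]
m = -0.75, g(m) = -1.1875 (−); new bracket [-1, -0.75]
m = -0.875, g(m) = -0.1094 (−); new bracket [-1, -0.875]

[-1, -0.875]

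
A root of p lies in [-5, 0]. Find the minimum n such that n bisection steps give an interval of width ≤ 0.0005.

14

Width after n steps is 5/2^n. Need 2^n ≥ 5/0.0005 = 10000.
2^13 = 8192 < 10000 ≤ 2^14 = 16384, so n = 14.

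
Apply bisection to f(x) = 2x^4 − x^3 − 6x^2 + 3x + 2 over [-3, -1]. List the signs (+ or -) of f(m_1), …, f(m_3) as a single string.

+-+

x = -2 gives f = 12, positive; keep [-2, -1]
x = -1.5 gives f = -2.5, negative; keep [-2, -1.5]
x = -1.75 gives f = 2.492188, positive; keep [-1.75, -1.5]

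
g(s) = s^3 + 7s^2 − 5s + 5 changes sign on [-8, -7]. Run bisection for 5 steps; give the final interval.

m = -7.5, g(m) = 14.375 (+); new bracket [-8, -7.5]
m = -7.75, g(m) = -1.296875 (−); new bracket [-7.75, -7.5]
m = -7.625, g(m) = 6.787109 (+); new bracket [-7.75, -7.625]
m = -7.6875, g(m) = 2.8079 (+); new bracket [-7.75, -7.6875]
m = -7.71875, g(m) = 0.7713 (+); new bracket [-7.75, -7.71875]

[-7.75, -7.71875]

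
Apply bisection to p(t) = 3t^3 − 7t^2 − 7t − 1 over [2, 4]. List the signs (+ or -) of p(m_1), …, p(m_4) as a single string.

-+++

p(3) = -4 < 0, so the root lies in [3, 4]
p(3.5) = 17.375 > 0, so the root lies in [3, 3.5]
p(3.25) = 5.296875 > 0, so the root lies in [3, 3.25]
p(3.125) = 0.3184 > 0, so the root lies in [3, 3.125]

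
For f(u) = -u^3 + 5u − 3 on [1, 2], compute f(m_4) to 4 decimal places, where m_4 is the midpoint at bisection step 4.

0.1082

u = 1.5 gives f = 1.125, positive; keep [1.5, 2]
u = 1.75 gives f = 0.390625, positive; keep [1.75, 2]
u = 1.875 gives f = -0.216797, negative; keep [1.75, 1.875]
u = 1.8125 gives f = 0.1082, positive; keep [1.8125, 1.875]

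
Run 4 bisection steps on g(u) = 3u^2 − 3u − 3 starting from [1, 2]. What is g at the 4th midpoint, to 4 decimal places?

-0.3633

midpoint 1.5: g = -0.75 < 0 → [1.5, 2]
midpoint 1.75: g = 0.9375 > 0 → [1.5, 1.75]
midpoint 1.625: g = 0.046875 > 0 → [1.5, 1.625]
midpoint 1.5625: g = -0.3633 < 0 → [1.5625, 1.625]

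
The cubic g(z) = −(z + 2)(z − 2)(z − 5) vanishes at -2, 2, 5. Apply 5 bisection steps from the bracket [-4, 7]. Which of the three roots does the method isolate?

z = 1.5 gives g = -6.125, negative; keep [-4, 1.5]
z = -1.25 gives g = -15.234375, negative; keep [-4, -1.25]
z = -2.625 gives g = 22.041016, positive; keep [-2.625, -1.25]
z = -1.9375 gives g = -1.7073, negative; keep [-2.625, -1.9375]
z = -2.28125 gives g = 8.7674, positive; keep [-2.28125, -1.9375]

-2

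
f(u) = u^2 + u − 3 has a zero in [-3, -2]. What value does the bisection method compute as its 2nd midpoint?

-2.25

m = -2.5, f(m) = 0.75 (+); new bracket [-2.5, -2]
m = -2.25, f(m) = -0.1875 (−); new bracket [-2.5, -2.25]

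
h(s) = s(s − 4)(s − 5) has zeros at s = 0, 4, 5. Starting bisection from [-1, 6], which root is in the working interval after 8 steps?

midpoint 2.5: h = 9.375 > 0 → [-1, 2.5]
midpoint 0.75: h = 10.359375 > 0 → [-1, 0.75]
midpoint -0.125: h = -2.642578 < 0 → [-0.125, 0.75]
midpoint 0.3125: h = 5.4016 > 0 → [-0.125, 0.3125]
midpoint 0.09375: h = 1.7967 > 0 → [-0.125, 0.09375]
midpoint -0.015625: h = -0.3147 < 0 → [-0.015625, 0.09375]
midpoint 0.0390625: h = 0.7676 > 0 → [-0.015625, 0.0390625]
midpoint 0.01171875: h = 0.2331 > 0 → [-0.015625, 0.01171875]

0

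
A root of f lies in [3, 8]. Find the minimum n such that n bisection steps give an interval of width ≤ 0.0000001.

Width after n steps is 5/2^n. Need 2^n ≥ 5/0.0000001 = 50000000.
2^25 = 33554432 < 50000000 ≤ 2^26 = 67108864, so n = 26.

26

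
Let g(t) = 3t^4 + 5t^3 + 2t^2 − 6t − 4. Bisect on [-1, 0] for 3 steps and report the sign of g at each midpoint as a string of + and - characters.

-+-

midpoint -0.5: g = -0.9375 < 0 → [-1, -0.5]
midpoint -0.75: g = 0.464844 > 0 → [-0.75, -0.5]
midpoint -0.625: g = -0.231689 < 0 → [-0.75, -0.625]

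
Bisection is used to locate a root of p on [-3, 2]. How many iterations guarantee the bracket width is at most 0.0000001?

26

Width after n steps is 5/2^n. Need 2^n ≥ 5/0.0000001 = 50000000.
2^25 = 33554432 < 50000000 ≤ 2^26 = 67108864, so n = 26.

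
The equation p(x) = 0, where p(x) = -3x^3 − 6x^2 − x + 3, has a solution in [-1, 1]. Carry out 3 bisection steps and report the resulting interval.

m = 0, p(m) = 3 (+); new bracket [0, 1]
m = 0.5, p(m) = 0.625 (+); new bracket [0.5, 1]
m = 0.75, p(m) = -2.390625 (−); new bracket [0.5, 0.75]

[0.5, 0.75]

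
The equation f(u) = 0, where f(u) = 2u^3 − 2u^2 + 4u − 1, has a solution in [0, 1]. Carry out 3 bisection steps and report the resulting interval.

m = 0.5, f(m) = 0.75 (+); new bracket [0, 0.5]
m = 0.25, f(m) = -0.09375 (−); new bracket [0.25, 0.5]
m = 0.375, f(m) = 0.324219 (+); new bracket [0.25, 0.375]

[0.25, 0.375]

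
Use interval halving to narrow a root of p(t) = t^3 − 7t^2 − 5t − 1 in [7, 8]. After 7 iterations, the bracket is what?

m = 7.5, p(m) = -10.375 (−); new bracket [7.5, 8]
m = 7.75, p(m) = 5.296875 (+); new bracket [7.5, 7.75]
m = 7.625, p(m) = -2.787109 (−); new bracket [7.625, 7.75]
m = 7.6875, p(m) = 1.1921 (+); new bracket [7.625, 7.6875]
m = 7.65625, p(m) = -0.8131 (−); new bracket [7.65625, 7.6875]
m = 7.671875, p(m) = 0.1856 (+); new bracket [7.65625, 7.671875]
m = 7.6640625, p(m) = -0.3147 (−); new bracket [7.6640625, 7.671875]

[7.6640625, 7.671875]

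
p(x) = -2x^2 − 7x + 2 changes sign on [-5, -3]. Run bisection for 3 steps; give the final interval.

m = -4, p(m) = -2 (−); new bracket [-4, -3]
m = -3.5, p(m) = 2 (+); new bracket [-4, -3.5]
m = -3.75, p(m) = 0.125 (+); new bracket [-4, -3.75]

[-4, -3.75]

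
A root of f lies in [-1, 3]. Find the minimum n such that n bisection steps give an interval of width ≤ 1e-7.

Width after n steps is 4/2^n. Need 2^n ≥ 4/1e-7 = 40000000.
2^25 = 33554432 < 40000000 ≤ 2^26 = 67108864, so n = 26.

26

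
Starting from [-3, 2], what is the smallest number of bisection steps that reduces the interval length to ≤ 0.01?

9

Width after n steps is 5/2^n. Need 2^n ≥ 5/0.01 = 500.
2^8 = 256 < 500 ≤ 2^9 = 512, so n = 9.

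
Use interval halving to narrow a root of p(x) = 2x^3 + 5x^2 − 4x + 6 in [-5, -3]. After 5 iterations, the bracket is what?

[-3.375, -3.3125]

p(-4) = -26 < 0, so the root lies in [-4, -3]
p(-3.5) = -4.5 < 0, so the root lies in [-3.5, -3]
p(-3.25) = 3.15625 > 0, so the root lies in [-3.5, -3.25]
p(-3.375) = -0.4336 < 0, so the root lies in [-3.375, -3.25]
p(-3.3125) = 1.4194 > 0, so the root lies in [-3.375, -3.3125]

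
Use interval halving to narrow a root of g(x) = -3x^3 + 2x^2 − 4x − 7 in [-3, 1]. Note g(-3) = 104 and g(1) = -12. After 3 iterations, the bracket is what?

m = -1, g(m) = 2 (+); new bracket [-1, 1]
m = 0, g(m) = -7 (−); new bracket [-1, 0]
m = -0.5, g(m) = -4.125 (−); new bracket [-1, -0.5]

[-1, -0.5]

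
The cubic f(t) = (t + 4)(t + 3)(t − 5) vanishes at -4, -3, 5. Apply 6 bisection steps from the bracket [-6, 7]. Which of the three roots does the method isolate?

midpoint 0.5: f = -70.875 < 0 → [0.5, 7]
midpoint 3.75: f = -65.390625 < 0 → [3.75, 7]
midpoint 5.375: f = 29.443359 > 0 → [3.75, 5.375]
midpoint 4.5625: f = -28.3298 < 0 → [4.5625, 5.375]
midpoint 4.96875: f = -2.2334 < 0 → [4.96875, 5.375]
midpoint 5.171875: f = 12.8823 > 0 → [4.96875, 5.171875]

5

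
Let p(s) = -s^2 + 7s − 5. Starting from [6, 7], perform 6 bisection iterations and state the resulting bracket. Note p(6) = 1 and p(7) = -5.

midpoint 6.5: p = -1.75 < 0 → [6, 6.5]
midpoint 6.25: p = -0.3125 < 0 → [6, 6.25]
midpoint 6.125: p = 0.359375 > 0 → [6.125, 6.25]
midpoint 6.1875: p = 0.0273 > 0 → [6.1875, 6.25]
midpoint 6.21875: p = -0.1416 < 0 → [6.1875, 6.21875]
midpoint 6.203125: p = -0.0569 < 0 → [6.1875, 6.203125]

[6.1875, 6.203125]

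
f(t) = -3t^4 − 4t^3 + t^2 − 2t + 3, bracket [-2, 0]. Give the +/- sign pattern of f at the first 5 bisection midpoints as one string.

+++-+

f(-1) = 7 > 0, so the root lies in [-2, -1]
f(-1.5) = 6.5625 > 0, so the root lies in [-2, -1.5]
f(-1.75) = 2.863281 > 0, so the root lies in [-2, -1.75]
f(-1.875) = -0.446 < 0, so the root lies in [-1.875, -1.75]
f(-1.8125) = 1.3508 > 0, so the root lies in [-1.875, -1.8125]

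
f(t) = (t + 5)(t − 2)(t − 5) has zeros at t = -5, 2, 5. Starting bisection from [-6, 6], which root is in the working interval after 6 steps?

-5

m = 0, f(m) = 50 (+); new bracket [-6, 0]
m = -3, f(m) = 80 (+); new bracket [-6, -3]
m = -4.5, f(m) = 30.875 (+); new bracket [-6, -4.5]
m = -5.25, f(m) = -18.5781 (−); new bracket [-5.25, -4.5]
m = -4.875, f(m) = 8.4863 (+); new bracket [-5.25, -4.875]
m = -5.0625, f(m) = -4.4417 (−); new bracket [-5.0625, -4.875]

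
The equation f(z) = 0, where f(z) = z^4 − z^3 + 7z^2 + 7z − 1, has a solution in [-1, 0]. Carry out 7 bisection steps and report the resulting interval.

[-0.921875, -0.9140625]

m = -0.5, f(m) = -2.5625 (−); new bracket [-1, -0.5]
m = -0.75, f(m) = -1.574219 (−); new bracket [-1, -0.75]
m = -0.875, f(m) = -0.509521 (−); new bracket [-1, -0.875]
m = -0.9375, f(m) = 0.1863 (+); new bracket [-0.9375, -0.875]
m = -0.90625, f(m) = -0.1759 (−); new bracket [-0.9375, -0.90625]
m = -0.921875, f(m) = 0.0016 (+); new bracket [-0.921875, -0.90625]
m = -0.9140625, f(m) = -0.0881 (−); new bracket [-0.921875, -0.9140625]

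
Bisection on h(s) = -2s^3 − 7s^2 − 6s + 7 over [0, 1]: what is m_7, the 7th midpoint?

s = 0.5 gives h = 2, positive; keep [0.5, 1]
s = 0.75 gives h = -2.28125, negative; keep [0.5, 0.75]
s = 0.625 gives h = 0.027344, positive; keep [0.625, 0.75]
s = 0.6875 gives h = -1.0835, negative; keep [0.625, 0.6875]
s = 0.65625 gives h = -0.5174, negative; keep [0.625, 0.65625]
s = 0.640625 gives h = -0.2424, negative; keep [0.625, 0.640625]
s = 0.6328125 gives h = -0.1069, negative; keep [0.625, 0.6328125]

0.6328125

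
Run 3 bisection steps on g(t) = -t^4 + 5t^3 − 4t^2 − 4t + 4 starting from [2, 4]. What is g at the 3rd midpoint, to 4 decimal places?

t = 3 gives g = 10, positive; keep [3, 4]
t = 3.5 gives g = 5.3125, positive; keep [3.5, 4]
t = 3.75 gives g = -1.332031, negative; keep [3.5, 3.75]

-1.3320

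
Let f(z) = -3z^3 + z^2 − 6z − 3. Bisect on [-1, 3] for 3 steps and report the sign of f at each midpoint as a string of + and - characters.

midpoint 1: f = -11 < 0 → [-1, 1]
midpoint 0: f = -3 < 0 → [-1, 0]
midpoint -0.5: f = 0.625 > 0 → [-0.5, 0]

--+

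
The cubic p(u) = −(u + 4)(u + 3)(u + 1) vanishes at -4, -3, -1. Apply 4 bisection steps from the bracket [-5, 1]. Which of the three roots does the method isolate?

p(-2) = 2 > 0, so the root lies in [-2, 1]
p(-0.5) = -4.375 < 0, so the root lies in [-2, -0.5]
p(-1.25) = 1.203125 > 0, so the root lies in [-1.25, -0.5]
p(-0.875) = -0.8301 < 0, so the root lies in [-1.25, -0.875]

-1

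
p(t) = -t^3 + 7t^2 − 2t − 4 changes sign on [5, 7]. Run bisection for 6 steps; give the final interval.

[6.59375, 6.625]

t = 6 gives p = 20, positive; keep [6, 7]
t = 6.5 gives p = 4.125, positive; keep [6.5, 7]
t = 6.75 gives p = -6.109375, negative; keep [6.5, 6.75]
t = 6.625 gives p = -0.791, negative; keep [6.5, 6.625]
t = 6.5625 gives p = 1.7166, positive; keep [6.5625, 6.625]
t = 6.59375 gives p = 0.4753, positive; keep [6.59375, 6.625]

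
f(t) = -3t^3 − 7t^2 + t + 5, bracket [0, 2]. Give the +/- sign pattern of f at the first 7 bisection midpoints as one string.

-++--+-

m = 1, f(m) = -4 (−); new bracket [0, 1]
m = 0.5, f(m) = 3.375 (+); new bracket [0.5, 1]
m = 0.75, f(m) = 0.546875 (+); new bracket [0.75, 1]
m = 0.875, f(m) = -1.4941 (−); new bracket [0.75, 0.875]
m = 0.8125, f(m) = -0.4177 (−); new bracket [0.75, 0.8125]
m = 0.78125, f(m) = 0.0783 (+); new bracket [0.78125, 0.8125]
m = 0.796875, f(m) = -0.1663 (−); new bracket [0.78125, 0.796875]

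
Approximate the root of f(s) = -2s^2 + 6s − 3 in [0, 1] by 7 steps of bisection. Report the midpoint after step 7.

s = 0.5 gives f = -0.5, negative; keep [0.5, 1]
s = 0.75 gives f = 0.375, positive; keep [0.5, 0.75]
s = 0.625 gives f = -0.03125, negative; keep [0.625, 0.75]
s = 0.6875 gives f = 0.1797, positive; keep [0.625, 0.6875]
s = 0.65625 gives f = 0.0762, positive; keep [0.625, 0.65625]
s = 0.640625 gives f = 0.0229, positive; keep [0.625, 0.640625]
s = 0.6328125 gives f = -0.004, negative; keep [0.6328125, 0.640625]

0.6328125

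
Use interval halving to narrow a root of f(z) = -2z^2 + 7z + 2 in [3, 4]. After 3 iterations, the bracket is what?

z = 3.5 gives f = 2, positive; keep [3.5, 4]
z = 3.75 gives f = 0.125, positive; keep [3.75, 4]
z = 3.875 gives f = -0.90625, negative; keep [3.75, 3.875]

[3.75, 3.875]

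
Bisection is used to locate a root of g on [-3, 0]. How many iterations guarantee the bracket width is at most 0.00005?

Width after n steps is 3/2^n. Need 2^n ≥ 3/0.00005 = 60000.
2^15 = 32768 < 60000 ≤ 2^16 = 65536, so n = 16.

16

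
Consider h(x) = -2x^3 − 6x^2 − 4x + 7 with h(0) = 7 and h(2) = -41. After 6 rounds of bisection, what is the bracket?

[0.71875, 0.75]

x = 1 gives h = -5, negative; keep [0, 1]
x = 0.5 gives h = 3.25, positive; keep [0.5, 1]
x = 0.75 gives h = -0.21875, negative; keep [0.5, 0.75]
x = 0.625 gives h = 1.668, positive; keep [0.625, 0.75]
x = 0.6875 gives h = 0.7642, positive; keep [0.6875, 0.75]
x = 0.71875 gives h = 0.2828, positive; keep [0.71875, 0.75]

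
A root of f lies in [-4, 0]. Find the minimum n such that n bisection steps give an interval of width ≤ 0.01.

9

Width after n steps is 4/2^n. Need 2^n ≥ 4/0.01 = 400.
2^8 = 256 < 400 ≤ 2^9 = 512, so n = 9.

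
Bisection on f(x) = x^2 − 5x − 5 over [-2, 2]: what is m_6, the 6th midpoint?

x = 0 gives f = -5, negative; keep [-2, 0]
x = -1 gives f = 1, positive; keep [-1, 0]
x = -0.5 gives f = -2.25, negative; keep [-1, -0.5]
x = -0.75 gives f = -0.6875, negative; keep [-1, -0.75]
x = -0.875 gives f = 0.1406, positive; keep [-0.875, -0.75]
x = -0.8125 gives f = -0.2773, negative; keep [-0.875, -0.8125]

-0.8125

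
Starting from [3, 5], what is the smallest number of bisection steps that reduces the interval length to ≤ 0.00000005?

26

Width after n steps is 2/2^n. Need 2^n ≥ 2/0.00000005 = 40000000.
2^25 = 33554432 < 40000000 ≤ 2^26 = 67108864, so n = 26.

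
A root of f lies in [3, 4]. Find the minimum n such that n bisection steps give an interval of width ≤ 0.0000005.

21

Width after n steps is 1/2^n. Need 2^n ≥ 1/0.0000005 = 2000000.
2^20 = 1048576 < 2000000 ≤ 2^21 = 2097152, so n = 21.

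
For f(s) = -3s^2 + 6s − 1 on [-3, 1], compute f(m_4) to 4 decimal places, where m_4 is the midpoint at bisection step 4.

0.3125

m = -1, f(m) = -10 (−); new bracket [-1, 1]
m = 0, f(m) = -1 (−); new bracket [0, 1]
m = 0.5, f(m) = 1.25 (+); new bracket [0, 0.5]
m = 0.25, f(m) = 0.3125 (+); new bracket [0, 0.25]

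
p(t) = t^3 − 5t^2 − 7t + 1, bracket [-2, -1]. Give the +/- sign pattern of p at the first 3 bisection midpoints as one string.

t = -1.5 gives p = -3.125, negative; keep [-1.5, -1]
t = -1.25 gives p = -0.015625, negative; keep [-1.25, -1]
t = -1.125 gives p = 1.123047, positive; keep [-1.25, -1.125]

--+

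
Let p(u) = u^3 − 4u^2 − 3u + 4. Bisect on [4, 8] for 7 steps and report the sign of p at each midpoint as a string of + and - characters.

u = 6 gives p = 58, positive; keep [4, 6]
u = 5 gives p = 14, positive; keep [4, 5]
u = 4.5 gives p = 0.625, positive; keep [4, 4.5]
u = 4.25 gives p = -4.2344, negative; keep [4.25, 4.5]
u = 4.375 gives p = -1.9473, negative; keep [4.375, 4.5]
u = 4.4375 gives p = -0.6975, negative; keep [4.4375, 4.5]
u = 4.46875 gives p = -0.0454, negative; keep [4.46875, 4.5]

+++----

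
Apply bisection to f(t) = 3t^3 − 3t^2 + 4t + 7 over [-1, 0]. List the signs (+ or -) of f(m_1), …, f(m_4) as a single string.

midpoint -0.5: f = 3.875 > 0 → [-1, -0.5]
midpoint -0.75: f = 1.046875 > 0 → [-1, -0.75]
midpoint -0.875: f = -0.806641 < 0 → [-0.875, -0.75]
midpoint -0.8125: f = 0.1604 > 0 → [-0.875, -0.8125]

++-+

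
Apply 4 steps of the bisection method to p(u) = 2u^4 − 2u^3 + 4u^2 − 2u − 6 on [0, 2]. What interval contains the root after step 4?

u = 1 gives p = -4, negative; keep [1, 2]
u = 1.5 gives p = 3.375, positive; keep [1, 1.5]
u = 1.25 gives p = -1.273438, negative; keep [1.25, 1.5]
u = 1.375 gives p = 0.7622, positive; keep [1.25, 1.375]

[1.25, 1.375]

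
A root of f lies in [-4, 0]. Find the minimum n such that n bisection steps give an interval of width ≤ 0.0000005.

Width after n steps is 4/2^n. Need 2^n ≥ 4/0.0000005 = 8000000.
2^22 = 4194304 < 8000000 ≤ 2^23 = 8388608, so n = 23.

23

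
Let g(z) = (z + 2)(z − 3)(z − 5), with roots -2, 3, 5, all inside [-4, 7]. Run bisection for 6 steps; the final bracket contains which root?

-2

midpoint 1.5: g = 18.375 > 0 → [-4, 1.5]
midpoint -1.25: g = 19.921875 > 0 → [-4, -1.25]
midpoint -2.625: g = -26.806641 < 0 → [-2.625, -1.25]
midpoint -1.9375: g = 2.1409 > 0 → [-2.625, -1.9375]
midpoint -2.28125: g = -10.8152 < 0 → [-2.28125, -1.9375]
midpoint -2.109375: g = -3.973 < 0 → [-2.109375, -1.9375]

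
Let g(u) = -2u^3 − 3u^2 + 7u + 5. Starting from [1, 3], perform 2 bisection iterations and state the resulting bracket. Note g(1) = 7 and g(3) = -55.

[1.5, 2]

g(2) = -9 < 0, so the root lies in [1, 2]
g(1.5) = 2 > 0, so the root lies in [1.5, 2]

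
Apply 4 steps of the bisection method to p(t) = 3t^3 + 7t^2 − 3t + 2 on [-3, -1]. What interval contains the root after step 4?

midpoint -2: p = 12 > 0 → [-3, -2]
midpoint -2.5: p = 6.375 > 0 → [-3, -2.5]
midpoint -2.75: p = 0.796875 > 0 → [-3, -2.75]
midpoint -2.875: p = -2.8066 < 0 → [-2.875, -2.75]

[-2.875, -2.75]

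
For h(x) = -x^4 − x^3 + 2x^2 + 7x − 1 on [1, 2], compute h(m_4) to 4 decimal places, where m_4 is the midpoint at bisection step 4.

-1.2947

m = 1.5, h(m) = 5.5625 (+); new bracket [1.5, 2]
m = 1.75, h(m) = 2.636719 (+); new bracket [1.75, 2]
m = 1.875, h(m) = 0.204834 (+); new bracket [1.875, 2]
m = 1.9375, h(m) = -1.2947 (−); new bracket [1.875, 1.9375]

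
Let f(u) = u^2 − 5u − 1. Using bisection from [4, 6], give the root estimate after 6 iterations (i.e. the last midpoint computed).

5.21875

f(5) = -1 < 0, so the root lies in [5, 6]
f(5.5) = 1.75 > 0, so the root lies in [5, 5.5]
f(5.25) = 0.3125 > 0, so the root lies in [5, 5.25]
f(5.125) = -0.3594 < 0, so the root lies in [5.125, 5.25]
f(5.1875) = -0.0273 < 0, so the root lies in [5.1875, 5.25]
f(5.21875) = 0.1416 > 0, so the root lies in [5.1875, 5.21875]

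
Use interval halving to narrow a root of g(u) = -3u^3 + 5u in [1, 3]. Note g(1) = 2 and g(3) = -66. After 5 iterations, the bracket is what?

[1.25, 1.3125]

m = 2, g(m) = -14 (−); new bracket [1, 2]
m = 1.5, g(m) = -2.625 (−); new bracket [1, 1.5]
m = 1.25, g(m) = 0.390625 (+); new bracket [1.25, 1.5]
m = 1.375, g(m) = -0.9238 (−); new bracket [1.25, 1.375]
m = 1.3125, g(m) = -0.2205 (−); new bracket [1.25, 1.3125]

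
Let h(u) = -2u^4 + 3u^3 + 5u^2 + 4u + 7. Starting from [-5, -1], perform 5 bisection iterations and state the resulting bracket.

m = -3, h(m) = -203 (−); new bracket [-3, -1]
m = -2, h(m) = -37 (−); new bracket [-2, -1]
m = -1.5, h(m) = -8 (−); new bracket [-1.5, -1]
m = -1.25, h(m) = -0.9297 (−); new bracket [-1.25, -1]
m = -1.125, h(m) = 1.353 (+); new bracket [-1.25, -1.125]

[-1.25, -1.125]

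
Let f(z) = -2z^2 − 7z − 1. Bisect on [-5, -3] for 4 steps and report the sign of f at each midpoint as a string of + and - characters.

m = -4, f(m) = -5 (−); new bracket [-4, -3]
m = -3.5, f(m) = -1 (−); new bracket [-3.5, -3]
m = -3.25, f(m) = 0.625 (+); new bracket [-3.5, -3.25]
m = -3.375, f(m) = -0.1562 (−); new bracket [-3.375, -3.25]

--+-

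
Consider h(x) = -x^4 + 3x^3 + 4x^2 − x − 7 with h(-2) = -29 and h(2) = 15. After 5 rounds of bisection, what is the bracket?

x = 0 gives h = -7, negative; keep [0, 2]
x = 1 gives h = -2, negative; keep [1, 2]
x = 1.5 gives h = 5.5625, positive; keep [1, 1.5]
x = 1.25 gives h = 1.418, positive; keep [1, 1.25]
x = 1.125 gives h = -0.3928, negative; keep [1.125, 1.25]

[1.125, 1.25]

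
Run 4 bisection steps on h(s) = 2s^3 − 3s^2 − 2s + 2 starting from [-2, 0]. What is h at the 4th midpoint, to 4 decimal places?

0.1133

m = -1, h(m) = -1 (−); new bracket [-1, 0]
m = -0.5, h(m) = 2 (+); new bracket [-1, -0.5]
m = -0.75, h(m) = 0.96875 (+); new bracket [-1, -0.75]
m = -0.875, h(m) = 0.1133 (+); new bracket [-1, -0.875]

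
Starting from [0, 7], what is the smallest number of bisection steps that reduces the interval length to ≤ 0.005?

11

Width after n steps is 7/2^n. Need 2^n ≥ 7/0.005 = 1400.
2^10 = 1024 < 1400 ≤ 2^11 = 2048, so n = 11.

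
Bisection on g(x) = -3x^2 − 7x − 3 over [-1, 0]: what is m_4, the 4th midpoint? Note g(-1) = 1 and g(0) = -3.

x = -0.5 gives g = -0.25, negative; keep [-1, -0.5]
x = -0.75 gives g = 0.5625, positive; keep [-0.75, -0.5]
x = -0.625 gives g = 0.203125, positive; keep [-0.625, -0.5]
x = -0.5625 gives g = -0.0117, negative; keep [-0.625, -0.5625]

-0.5625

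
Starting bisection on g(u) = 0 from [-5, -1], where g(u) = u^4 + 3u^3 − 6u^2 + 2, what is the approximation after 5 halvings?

-4.375

m = -3, g(m) = -52 (−); new bracket [-5, -3]
m = -4, g(m) = -30 (−); new bracket [-5, -4]
m = -4.5, g(m) = 17.1875 (+); new bracket [-4.5, -4]
m = -4.25, g(m) = -10.418 (−); new bracket [-4.5, -4.25]
m = -4.375, g(m) = 2.2991 (+); new bracket [-4.375, -4.25]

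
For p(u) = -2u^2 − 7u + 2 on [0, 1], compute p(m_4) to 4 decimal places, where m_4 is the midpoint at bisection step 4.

-0.3828

midpoint 0.5: p = -2 < 0 → [0, 0.5]
midpoint 0.25: p = 0.125 > 0 → [0.25, 0.5]
midpoint 0.375: p = -0.90625 < 0 → [0.25, 0.375]
midpoint 0.3125: p = -0.3828 < 0 → [0.25, 0.3125]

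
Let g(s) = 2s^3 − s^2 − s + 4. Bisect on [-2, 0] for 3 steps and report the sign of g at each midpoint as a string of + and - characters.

+--

g(-1) = 2 > 0, so the root lies in [-2, -1]
g(-1.5) = -3.5 < 0, so the root lies in [-1.5, -1]
g(-1.25) = -0.21875 < 0, so the root lies in [-1.25, -1]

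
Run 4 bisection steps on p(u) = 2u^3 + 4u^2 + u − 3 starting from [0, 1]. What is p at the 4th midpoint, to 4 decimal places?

0.2280

m = 0.5, p(m) = -1.25 (−); new bracket [0.5, 1]
m = 0.75, p(m) = 0.84375 (+); new bracket [0.5, 0.75]
m = 0.625, p(m) = -0.324219 (−); new bracket [0.625, 0.75]
m = 0.6875, p(m) = 0.228 (+); new bracket [0.625, 0.6875]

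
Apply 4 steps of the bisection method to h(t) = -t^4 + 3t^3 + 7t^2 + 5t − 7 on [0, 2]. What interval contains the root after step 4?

m = 1, h(m) = 7 (+); new bracket [0, 1]
m = 0.5, h(m) = -2.4375 (−); new bracket [0.5, 1]
m = 0.75, h(m) = 1.636719 (+); new bracket [0.5, 0.75]
m = 0.625, h(m) = -0.5608 (−); new bracket [0.625, 0.75]

[0.625, 0.75]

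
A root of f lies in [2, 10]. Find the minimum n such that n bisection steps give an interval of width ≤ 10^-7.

Width after n steps is 8/2^n. Need 2^n ≥ 8/10^-7 = 80000000.
2^26 = 67108864 < 80000000 ≤ 2^27 = 134217728, so n = 27.

27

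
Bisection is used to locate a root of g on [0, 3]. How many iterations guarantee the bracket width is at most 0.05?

Width after n steps is 3/2^n. Need 2^n ≥ 3/0.05 = 60.
2^5 = 32 < 60 ≤ 2^6 = 64, so n = 6.

6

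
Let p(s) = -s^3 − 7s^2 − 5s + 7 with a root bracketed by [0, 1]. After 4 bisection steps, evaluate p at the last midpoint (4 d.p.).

-0.0710

midpoint 0.5: p = 2.625 > 0 → [0.5, 1]
midpoint 0.75: p = -1.109375 < 0 → [0.5, 0.75]
midpoint 0.625: p = 0.896484 > 0 → [0.625, 0.75]
midpoint 0.6875: p = -0.071 < 0 → [0.625, 0.6875]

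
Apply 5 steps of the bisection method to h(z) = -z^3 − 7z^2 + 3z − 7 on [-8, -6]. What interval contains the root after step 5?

[-7.5625, -7.5]

h(-7) = -28 < 0, so the root lies in [-8, -7]
h(-7.5) = -1.375 < 0, so the root lies in [-8, -7.5]
h(-7.75) = 14.796875 > 0, so the root lies in [-7.75, -7.5]
h(-7.625) = 6.4629 > 0, so the root lies in [-7.625, -7.5]
h(-7.5625) = 2.4827 > 0, so the root lies in [-7.5625, -7.5]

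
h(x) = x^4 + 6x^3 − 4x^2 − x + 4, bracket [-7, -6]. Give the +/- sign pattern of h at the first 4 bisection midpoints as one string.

-++-

midpoint -6.5: h = -21.1875 < 0 → [-7, -6.5]
midpoint -6.75: h = 59.160156 > 0 → [-6.75, -6.5]
midpoint -6.625: h = 16.797119 > 0 → [-6.625, -6.5]
midpoint -6.5625: h = -2.7275 < 0 → [-6.625, -6.5625]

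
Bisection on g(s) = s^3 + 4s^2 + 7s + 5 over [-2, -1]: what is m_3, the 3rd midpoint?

-1.625

m = -1.5, g(m) = 0.125 (+); new bracket [-2, -1.5]
m = -1.75, g(m) = -0.359375 (−); new bracket [-1.75, -1.5]
m = -1.625, g(m) = -0.103516 (−); new bracket [-1.625, -1.5]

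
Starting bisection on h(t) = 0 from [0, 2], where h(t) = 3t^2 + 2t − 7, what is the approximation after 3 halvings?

m = 1, h(m) = -2 (−); new bracket [1, 2]
m = 1.5, h(m) = 2.75 (+); new bracket [1, 1.5]
m = 1.25, h(m) = 0.1875 (+); new bracket [1, 1.25]

1.25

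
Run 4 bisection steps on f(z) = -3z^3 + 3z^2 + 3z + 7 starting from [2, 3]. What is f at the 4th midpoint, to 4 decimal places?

m = 2.5, f(m) = -13.625 (−); new bracket [2, 2.5]
m = 2.25, f(m) = -5.234375 (−); new bracket [2, 2.25]
m = 2.125, f(m) = -1.865234 (−); new bracket [2, 2.125]
m = 2.0625, f(m) = -0.3718 (−); new bracket [2, 2.0625]

-0.3718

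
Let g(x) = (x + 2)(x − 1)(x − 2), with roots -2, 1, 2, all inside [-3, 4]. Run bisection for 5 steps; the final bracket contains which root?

-2

g(0.5) = 1.875 > 0, so the root lies in [-3, 0.5]
g(-1.25) = 5.484375 > 0, so the root lies in [-3, -1.25]
g(-2.125) = -1.611328 < 0, so the root lies in [-2.125, -1.25]
g(-1.6875) = 3.0969 > 0, so the root lies in [-2.125, -1.6875]
g(-1.90625) = 1.0643 > 0, so the root lies in [-2.125, -1.90625]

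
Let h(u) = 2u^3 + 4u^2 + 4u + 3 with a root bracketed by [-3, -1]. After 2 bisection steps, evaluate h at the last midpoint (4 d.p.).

-0.7500

u = -2 gives h = -5, negative; keep [-2, -1]
u = -1.5 gives h = -0.75, negative; keep [-1.5, -1]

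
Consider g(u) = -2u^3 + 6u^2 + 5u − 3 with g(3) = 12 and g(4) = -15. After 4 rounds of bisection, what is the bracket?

m = 3.5, g(m) = 2.25 (+); new bracket [3.5, 4]
m = 3.75, g(m) = -5.34375 (−); new bracket [3.5, 3.75]
m = 3.625, g(m) = -1.300781 (−); new bracket [3.5, 3.625]
m = 3.5625, g(m) = 0.5347 (+); new bracket [3.5625, 3.625]

[3.5625, 3.625]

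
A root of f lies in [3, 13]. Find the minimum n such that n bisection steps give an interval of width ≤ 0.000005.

21

Width after n steps is 10/2^n. Need 2^n ≥ 10/0.000005 = 2000000.
2^20 = 1048576 < 2000000 ≤ 2^21 = 2097152, so n = 21.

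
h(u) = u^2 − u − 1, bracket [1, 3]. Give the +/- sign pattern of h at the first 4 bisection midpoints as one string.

m = 2, h(m) = 1 (+); new bracket [1, 2]
m = 1.5, h(m) = -0.25 (−); new bracket [1.5, 2]
m = 1.75, h(m) = 0.3125 (+); new bracket [1.5, 1.75]
m = 1.625, h(m) = 0.0156 (+); new bracket [1.5, 1.625]

+-++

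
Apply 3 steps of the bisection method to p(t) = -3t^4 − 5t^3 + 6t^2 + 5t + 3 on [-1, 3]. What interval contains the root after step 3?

[1, 1.5]

midpoint 1: p = 6 > 0 → [1, 3]
midpoint 2: p = -51 < 0 → [1, 2]
midpoint 1.5: p = -8.0625 < 0 → [1, 1.5]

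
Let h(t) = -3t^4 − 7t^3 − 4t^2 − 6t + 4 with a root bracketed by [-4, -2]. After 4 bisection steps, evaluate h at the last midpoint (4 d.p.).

-5.9871

h(-3) = -68 < 0, so the root lies in [-3, -2]
h(-2.5) = -13.8125 < 0, so the root lies in [-2.5, -2]
h(-2.25) = 0.097656 > 0, so the root lies in [-2.5, -2.25]
h(-2.375) = -5.9871 < 0, so the root lies in [-2.375, -2.25]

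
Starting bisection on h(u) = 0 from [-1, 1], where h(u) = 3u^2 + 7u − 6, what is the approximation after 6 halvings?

h(0) = -6 < 0, so the root lies in [0, 1]
h(0.5) = -1.75 < 0, so the root lies in [0.5, 1]
h(0.75) = 0.9375 > 0, so the root lies in [0.5, 0.75]
h(0.625) = -0.4531 < 0, so the root lies in [0.625, 0.75]
h(0.6875) = 0.2305 > 0, so the root lies in [0.625, 0.6875]
h(0.65625) = -0.1143 < 0, so the root lies in [0.65625, 0.6875]

0.65625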